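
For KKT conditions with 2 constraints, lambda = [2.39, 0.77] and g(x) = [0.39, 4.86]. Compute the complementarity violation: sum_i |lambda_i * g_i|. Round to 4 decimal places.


KKT complementary slackness check:
lambda_1 * g_1 = 2.39 * 0.39 = 0.9321
lambda_2 * g_2 = 0.77 * 4.86 = 3.7422
Total violation = 0.9321 + 3.7422 = 4.6743


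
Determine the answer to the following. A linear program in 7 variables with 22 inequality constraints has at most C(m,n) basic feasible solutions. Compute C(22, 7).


Each vertex corresponds to some choice of n active constraints out of m, so the number of vertices is at most C(m, n) = m! / (n!(m-n)!).
m = 22, n = 7
Numerator: 22 * 21 * 20 * 19 * 18 * 17 * 16
Denominator: 7! = 5040
C(22, 7) = 170544


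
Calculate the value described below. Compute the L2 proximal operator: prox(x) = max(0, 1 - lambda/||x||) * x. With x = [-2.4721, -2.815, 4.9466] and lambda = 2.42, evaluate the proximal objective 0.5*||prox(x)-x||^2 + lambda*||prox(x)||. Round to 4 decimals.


Step 1: Compute ||x||.
||x|| = 6.2052
Step 2: Compute scaling factor.
scale = max(0, 1 - 2.42/6.2052) = 0.61
Step 3: prox(x) = [-1.508, -1.7172, 3.0174]
||prox(x)|| = 3.7852
Step 4: Proximal objective.
0.5*||prox-x||^2 = 2.9282
lambda*||prox|| = 9.1602
Total = 12.0884


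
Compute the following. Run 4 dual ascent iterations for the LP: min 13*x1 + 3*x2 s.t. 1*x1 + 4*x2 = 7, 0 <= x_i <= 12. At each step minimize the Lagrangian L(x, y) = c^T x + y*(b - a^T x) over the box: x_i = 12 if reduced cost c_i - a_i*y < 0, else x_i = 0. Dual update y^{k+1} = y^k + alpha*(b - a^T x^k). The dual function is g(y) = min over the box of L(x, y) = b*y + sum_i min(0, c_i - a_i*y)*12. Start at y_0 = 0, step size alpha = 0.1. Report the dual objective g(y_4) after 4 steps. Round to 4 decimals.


Dual ascent for LP: min 13*x1 + 3*x2, 1*x1 + 4*x2 = 7, 0 <= x_i <= 12
Step 1: y^k = 0.0, reduced costs: (13.0, 3.0)
  x^k = (0.0, 0.0), subgradient = b - a^T x = 7.0
  y^{k+1} = 0.0 + 0.1*7.0 = 0.7
Step 2: y^k = 0.7, reduced costs: (12.3, 0.2)
  x^k = (0.0, 0.0), subgradient = b - a^T x = 7.0
  y^{k+1} = 0.7 + 0.1*7.0 = 1.4
Step 3: y^k = 1.4, reduced costs: (11.6, -2.6)
  x^k = (0.0, 12.0), subgradient = b - a^T x = -41.0
  y^{k+1} = 1.4 + 0.1*-41.0 = -2.7
Step 4: y^k = -2.7, reduced costs: (15.7, 13.8)
  x^k = (0.0, 0.0), subgradient = b - a^T x = 7.0
  y^{k+1} = -2.7 + 0.1*7.0 = -2.0
Dual objective at y_4 = -2.0: reduced costs (15.0, 11.0), box minimizer x = (0.0, 0.0)
g(y_4) = b*y + (c1 - a1*y)*x1 + (c2 - a2*y)*x2 = 7*(-2.0) + 15.0*0.0 + 11.0*0.0 = -14.0 + 0.0 + 0.0 = -14.0


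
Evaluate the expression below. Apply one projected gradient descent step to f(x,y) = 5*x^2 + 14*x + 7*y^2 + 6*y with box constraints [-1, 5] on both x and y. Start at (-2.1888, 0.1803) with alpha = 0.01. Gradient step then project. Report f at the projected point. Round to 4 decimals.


Step 1: Compute gradient at (-2.1888, 0.1803).
grad_x = 2*5*-2.1888 + 14 = -7.888
grad_y = 2*7*0.1803 + 6 = 8.5242
Step 2: Gradient step.
x_raw = -2.1888 - 0.01*-7.888 = -2.1099
y_raw = 0.1803 - 0.01*8.5242 = 0.0951
Step 3: Project onto [-1, 5].
x_proj = clip(-2.1099) = -1.0
y_proj = clip(0.0951) = 0.0951
Step 4: Evaluate f.
f(-1.0, 0.0951) = -8.3664


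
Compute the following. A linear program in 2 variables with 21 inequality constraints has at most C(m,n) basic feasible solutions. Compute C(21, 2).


Each vertex corresponds to some choice of n active constraints out of m, so the number of vertices is at most C(m, n) = m! / (n!(m-n)!).
m = 21, n = 2
Numerator: 21 * 20
Denominator: 2! = 2
C(21, 2) = 210


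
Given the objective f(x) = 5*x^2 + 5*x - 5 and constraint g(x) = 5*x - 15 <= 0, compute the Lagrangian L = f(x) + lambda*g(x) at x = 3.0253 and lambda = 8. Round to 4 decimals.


Step 1: Evaluate f(x).
f(3.0253) = 5*3.0253^2 + 5*3.0253 - 5 = 55.8887
Step 2: Evaluate g(x).
g(3.0253) = 5*3.0253 - 15 = 0.1265
Step 3: Compute Lagrangian.
L = 55.8887 + 8*0.1265 = 56.9007


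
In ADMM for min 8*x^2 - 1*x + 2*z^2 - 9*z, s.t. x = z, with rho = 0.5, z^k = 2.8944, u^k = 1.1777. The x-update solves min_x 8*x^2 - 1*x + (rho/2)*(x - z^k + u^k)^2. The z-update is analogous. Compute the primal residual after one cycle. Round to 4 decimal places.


ADMM iteration with rho = 0.5, z^k = 2.8944, u^k = 1.1777
Step 1: x-update.
Minimize 8*x^2 - 1*x + (0.5/2)*(x - 2.8944 + 1.1777)^2
FOC: (2*8 + 0.5)*x = 1 + 0.5*(2.8944 - 1.1777)
x^{k+1} = 0.1126
Step 2: z-update.
Minimize 2*z^2 - 9*z + (0.5/2)*(0.1126 - z + 1.1777)^2
FOC: (2*2 + 0.5)*z = 9 + 0.5*(0.1126 + 1.1777)
z^{k+1} = 2.1434
Step 3: u-update.
u^{k+1} = 1.1777 + 0.1126 - 2.1434 = -0.853
Step 4: Primal residual = |0.1126 - 2.1434| = 2.0307


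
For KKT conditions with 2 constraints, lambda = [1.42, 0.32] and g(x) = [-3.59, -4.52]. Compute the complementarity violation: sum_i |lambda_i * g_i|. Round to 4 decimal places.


KKT complementary slackness check:
lambda_1 * g_1 = 1.42 * -3.59 = -5.0978
lambda_2 * g_2 = 0.32 * -4.52 = -1.4464
Total violation = 5.0978 + 1.4464 = 6.5442


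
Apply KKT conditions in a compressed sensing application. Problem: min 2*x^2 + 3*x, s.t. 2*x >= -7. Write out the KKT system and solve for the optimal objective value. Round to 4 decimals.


Step 1: Try lambda = 0 (constraint inactive).
Stationarity: 2*2*x + 3 = 0
x* = -3/(2*2) = -0.75
Check constraint: 2*-0.75 = -1.5 >= -7 -- satisfied.
Step 2: Compute optimal value.
f(x*) = 2*(-0.75)^2 + 3*(-0.75) = -1.125


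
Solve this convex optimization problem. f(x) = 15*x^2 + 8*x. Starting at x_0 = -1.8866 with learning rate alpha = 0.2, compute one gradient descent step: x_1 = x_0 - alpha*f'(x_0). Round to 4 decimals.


We compute the gradient at x_0 and apply the update.
f'(x) = 30*x + 8
f'(-1.8866) = 30*-1.8866 + 8 = -48.598
x_1 = -1.8866 - 0.2*-48.598 = 7.833


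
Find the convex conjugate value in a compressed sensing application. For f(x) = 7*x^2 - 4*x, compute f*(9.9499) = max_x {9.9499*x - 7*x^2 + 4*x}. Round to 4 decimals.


f*(y) = sup_x {y*x - a*x^2 - b*x} = sup_x {(y-b)*x - a*x^2}
FOC: (y - b) - 2a*x = 0 => x* = (y - b)/(2a)
x* = (9.9499 + 4)/(2*7) = 0.9964
f*(9.9499) = (y-b)^2/(4a) = (9.9499 + 4)^2/(4*7)
= 194.5997/28 = 6.95


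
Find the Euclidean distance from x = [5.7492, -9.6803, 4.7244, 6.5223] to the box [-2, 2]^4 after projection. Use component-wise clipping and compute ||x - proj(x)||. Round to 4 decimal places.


Project each component onto [-2, 2].
clip(5.7492) = 2.0, clip(-9.6803) = -2.0, clip(4.7244) = 2.0, clip(6.5223) = 2.0
Projection = [2.0, -2.0, 2.0, 2.0]
Squared diffs: [14.0565, 58.987, 7.4224, 20.4512]
Distance = sqrt(100.9171) = 10.0457


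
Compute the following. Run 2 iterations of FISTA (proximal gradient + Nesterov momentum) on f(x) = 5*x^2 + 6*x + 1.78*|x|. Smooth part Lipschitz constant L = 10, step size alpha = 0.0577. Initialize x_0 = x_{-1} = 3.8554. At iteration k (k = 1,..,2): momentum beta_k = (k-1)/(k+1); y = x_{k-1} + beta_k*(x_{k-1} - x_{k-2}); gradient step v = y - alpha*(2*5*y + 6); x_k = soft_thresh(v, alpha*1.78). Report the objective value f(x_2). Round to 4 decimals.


FISTA on f(x) = 5*x^2 + 6*x + 1.78*|x|
L = 10, alpha = 0.0577
Iteration 1: beta = 0.0, y = 3.8554 + 0.0*(3.8554 - 3.8554) = 3.8554
  grad(y) = 44.554, v = y - alpha*grad = 1.2846
  prox(v) = soft_thresh(1.2846, 0.1027) = 1.1819
Iteration 2: beta = 0.3333, y = 1.1819 + 0.3333*(1.1819 - 3.8554) = 0.2908
  grad(y) = 8.9077, v = y - alpha*grad = -0.2232
  prox(v) = soft_thresh(-0.2232, 0.1027) = -0.1205
f(x_2) = 5*(-0.1205)^2 + 6*(-0.1205) + 1.78*|-0.1205| = -0.4359


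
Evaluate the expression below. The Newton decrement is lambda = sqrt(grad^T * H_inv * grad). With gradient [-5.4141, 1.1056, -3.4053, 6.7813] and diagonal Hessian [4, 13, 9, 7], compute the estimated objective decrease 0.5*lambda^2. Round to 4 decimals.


Step 1: H is diagonal, so H^(-1) * g = [-1.3535, 0.085, -0.3784, 0.9688].
Step 2: g^T H^(-1) g = sum_i g_i^2 / H_ii
  = (-5.4141)^2/4 + (1.1056)^2/13 + (-3.4053)^2/9 + (6.7813)^2/7
  = 7.3281 + 0.094 + 1.2885 + 6.5694 = 15.28
Step 3: Objective decrease = 0.5 * g^T H^(-1) g = 7.64


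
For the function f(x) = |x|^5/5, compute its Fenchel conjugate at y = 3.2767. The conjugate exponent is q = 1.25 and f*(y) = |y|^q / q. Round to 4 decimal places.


The conjugate exponent q satisfies 1/p + 1/q = 1.
p = 5, so q = 5/(5 - 1) = 1.25
|y|^q = 3.2767^1.25 = 4.4086
f*(3.2767) = 4.4086 / 1.25 = 3.5268


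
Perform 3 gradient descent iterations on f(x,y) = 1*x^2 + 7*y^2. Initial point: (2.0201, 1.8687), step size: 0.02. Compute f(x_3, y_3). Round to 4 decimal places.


Gradient descent on f(x,y) = 1*x^2 + 7*y^2.
Starting point: (2.0201, 1.8687), alpha = 0.02
Step 1: grad_x = 2*1*2.0201 = 4.0402, grad_y = 2*7*1.8687 = 26.1618
  x_1 = 2.0201 - 0.02*4.0402 = 1.9393
  y_1 = 1.8687 - 0.02*26.1618 = 1.3455
Step 2: grad_x = 2*1*1.9393 = 3.8786, grad_y = 2*7*1.3455 = 18.8365
  x_2 = 1.9393 - 0.02*3.8786 = 1.8617
  y_2 = 1.3455 - 0.02*18.8365 = 0.9687
Step 3: grad_x = 2*1*1.8617 = 3.7234, grad_y = 2*7*0.9687 = 13.5623
  x_3 = 1.8617 - 0.02*3.7234 = 1.7873
  y_3 = 0.9687 - 0.02*13.5623 = 0.6975
f(1.7873, 0.6975) = 1*1.7873^2 + 7*0.6975^2 = 6.5997


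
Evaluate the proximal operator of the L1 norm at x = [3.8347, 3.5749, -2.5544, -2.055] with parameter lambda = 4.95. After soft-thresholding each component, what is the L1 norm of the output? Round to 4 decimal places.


Soft-thresholding with lambda = 4.95:
prox(3.8347) = sign(3.8347)*max(|3.8347| - 4.95, 0) = 0.0
prox(3.5749) = sign(3.5749)*max(|3.5749| - 4.95, 0) = 0.0
prox(-2.5544) = sign(-2.5544)*max(|-2.5544| - 4.95, 0) = 0.0
prox(-2.055) = sign(-2.055)*max(|-2.055| - 4.95, 0) = 0.0
prox(x) = [0.0, 0.0, 0.0, 0.0]
||prox(x)||_1 = 0.0 + 0.0 + 0.0 + 0.0 = 0.0


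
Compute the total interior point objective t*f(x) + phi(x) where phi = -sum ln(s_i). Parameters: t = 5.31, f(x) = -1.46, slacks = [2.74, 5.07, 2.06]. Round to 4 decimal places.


Step 1: Compute log-barrier.
ln values: [1.008, 1.6233, 0.7227]
phi = -(1.008 + 1.6233 + 0.7227) = -3.354
Step 2: Compute augmented objective.
t*f(x) = 5.31*-1.46 = -7.7526
Total = -7.7526 - 3.354 = -11.1066


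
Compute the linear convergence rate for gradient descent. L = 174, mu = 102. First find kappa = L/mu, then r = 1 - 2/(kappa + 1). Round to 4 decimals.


Step 1: Compute the condition number.
kappa = L/mu = 174/102 = 1.7059
Step 2: Compute the convergence rate.
r = 1 - 2/(kappa + 1) = 1 - 2*mu/(L + mu) = (L - mu)/(L + mu) = 72/276 = 0.2609


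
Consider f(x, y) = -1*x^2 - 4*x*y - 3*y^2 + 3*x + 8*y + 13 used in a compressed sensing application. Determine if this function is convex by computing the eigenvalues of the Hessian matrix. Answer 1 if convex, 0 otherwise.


The Hessian of f(x,y) = -1*x^2 - 4*x*y - 3*y^2 + 3*x + 8*y + 13 is:
H = [[-2, -4], [-4, -6]]
Trace = -2 - 6 = -8
Determinant = -2*-6 - (-4)^2 = -4
Discriminant = (-8)^2 - 4*-4 = 80.0
Eigenvalues: lambda_1 = -8.4721, lambda_2 = 0.4721
The function is not convex.

0


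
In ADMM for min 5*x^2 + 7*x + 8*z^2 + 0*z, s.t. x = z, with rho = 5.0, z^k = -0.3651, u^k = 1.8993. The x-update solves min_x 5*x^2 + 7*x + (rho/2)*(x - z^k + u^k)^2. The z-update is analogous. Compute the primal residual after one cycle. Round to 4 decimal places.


ADMM iteration with rho = 5.0, z^k = -0.3651, u^k = 1.8993
Step 1: x-update.
Minimize 5*x^2 + 7*x + (5.0/2)*(x + 0.3651 + 1.8993)^2
FOC: (2*5 + 5.0)*x = -7 + 5.0*(-0.3651 - 1.8993)
x^{k+1} = -1.2215
Step 2: z-update.
Minimize 8*z^2 + 0*z + (5.0/2)*(-1.2215 - z + 1.8993)^2
FOC: (2*8 + 5.0)*z = 0 + 5.0*(-1.2215 + 1.8993)
z^{k+1} = 0.1614
Step 3: u-update.
u^{k+1} = 1.8993 - 1.2215 - 0.1614 = 0.5164
Step 4: Primal residual = |-1.2215 - 0.1614| = 1.3829


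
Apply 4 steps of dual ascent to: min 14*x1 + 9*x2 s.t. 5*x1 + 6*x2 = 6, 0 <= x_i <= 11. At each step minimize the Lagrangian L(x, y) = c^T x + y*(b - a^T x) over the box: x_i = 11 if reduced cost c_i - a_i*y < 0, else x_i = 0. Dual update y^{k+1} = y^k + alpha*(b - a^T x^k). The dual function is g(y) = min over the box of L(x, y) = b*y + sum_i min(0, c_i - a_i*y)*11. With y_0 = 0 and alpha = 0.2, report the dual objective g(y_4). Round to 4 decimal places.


Dual ascent for LP: min 14*x1 + 9*x2, 5*x1 + 6*x2 = 6, 0 <= x_i <= 11
Step 1: y^k = 0.0, reduced costs: (14.0, 9.0)
  x^k = (0.0, 0.0), subgradient = b - a^T x = 6.0
  y^{k+1} = 0.0 + 0.2*6.0 = 1.2
Step 2: y^k = 1.2, reduced costs: (8.0, 1.8)
  x^k = (0.0, 0.0), subgradient = b - a^T x = 6.0
  y^{k+1} = 1.2 + 0.2*6.0 = 2.4
Step 3: y^k = 2.4, reduced costs: (2.0, -5.4)
  x^k = (0.0, 11.0), subgradient = b - a^T x = -60.0
  y^{k+1} = 2.4 + 0.2*-60.0 = -9.6
Step 4: y^k = -9.6, reduced costs: (62.0, 66.6)
  x^k = (0.0, 0.0), subgradient = b - a^T x = 6.0
  y^{k+1} = -9.6 + 0.2*6.0 = -8.4
Dual objective at y_4 = -8.4: reduced costs (56.0, 59.4), box minimizer x = (0.0, 0.0)
g(y_4) = b*y + (c1 - a1*y)*x1 + (c2 - a2*y)*x2 = 6*(-8.4) + 56.0*0.0 + 59.4*0.0 = -50.4 + 0.0 + 0.0 = -50.4


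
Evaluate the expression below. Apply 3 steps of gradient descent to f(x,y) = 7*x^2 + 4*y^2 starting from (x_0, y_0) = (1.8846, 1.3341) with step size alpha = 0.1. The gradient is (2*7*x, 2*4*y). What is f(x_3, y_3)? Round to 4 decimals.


Gradient descent on f(x,y) = 7*x^2 + 4*y^2.
Starting point: (1.8846, 1.3341), alpha = 0.1
Step 1: grad_x = 2*7*1.8846 = 26.3844, grad_y = 2*4*1.3341 = 10.6728
  x_1 = 1.8846 - 0.1*26.3844 = -0.7538
  y_1 = 1.3341 - 0.1*10.6728 = 0.2668
Step 2: grad_x = 2*7*-0.7538 = -10.5538, grad_y = 2*4*0.2668 = 2.1346
  x_2 = -0.7538 - 0.1*-10.5538 = 0.3015
  y_2 = 0.2668 - 0.1*2.1346 = 0.0534
Step 3: grad_x = 2*7*0.3015 = 4.2215, grad_y = 2*4*0.0534 = 0.4269
  x_3 = 0.3015 - 0.1*4.2215 = -0.1206
  y_3 = 0.0534 - 0.1*0.4269 = 0.0107
f(-0.1206, 0.0107) = 7*(-0.1206)^2 + 4*0.0107^2 = 0.1023


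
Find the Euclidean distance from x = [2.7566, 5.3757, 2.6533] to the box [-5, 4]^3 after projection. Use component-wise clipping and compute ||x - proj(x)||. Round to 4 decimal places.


Project each component onto [-5, 4].
clip(2.7566) = 2.7566, clip(5.3757) = 4.0, clip(2.6533) = 2.6533
Projection = [2.7566, 4.0, 2.6533]
Squared diffs: [0.0, 1.8926, 0.0]
Distance = sqrt(1.8926) = 1.3757


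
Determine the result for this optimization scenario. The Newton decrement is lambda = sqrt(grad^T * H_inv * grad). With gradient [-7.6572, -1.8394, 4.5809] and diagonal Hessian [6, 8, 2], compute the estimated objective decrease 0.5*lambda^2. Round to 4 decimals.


Step 1: H is diagonal, so H^(-1) * g = [-1.2762, -0.2299, 2.2905].
Step 2: g^T H^(-1) g = sum_i g_i^2 / H_ii
  = (-7.6572)^2/6 + (-1.8394)^2/8 + (4.5809)^2/2
  = 9.7721 + 0.4229 + 10.4923 = 20.6874
Step 3: Objective decrease = 0.5 * g^T H^(-1) g = 10.3437


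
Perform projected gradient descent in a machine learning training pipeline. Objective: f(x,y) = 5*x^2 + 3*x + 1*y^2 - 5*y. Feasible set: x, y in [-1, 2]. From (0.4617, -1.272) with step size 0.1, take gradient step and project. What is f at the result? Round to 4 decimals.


Step 1: Compute gradient at (0.4617, -1.272).
grad_x = 2*5*0.4617 + 3 = 7.617
grad_y = 2*1*-1.272 - 5 = -7.544
Step 2: Gradient step.
x_raw = 0.4617 - 0.1*7.617 = -0.3
y_raw = -1.272 - 0.1*-7.544 = -0.5176
Step 3: Project onto [-1, 2].
x_proj = clip(-0.3) = -0.3
y_proj = clip(-0.5176) = -0.5176
Step 4: Evaluate f.
f(-0.3, -0.5176) = 2.4059


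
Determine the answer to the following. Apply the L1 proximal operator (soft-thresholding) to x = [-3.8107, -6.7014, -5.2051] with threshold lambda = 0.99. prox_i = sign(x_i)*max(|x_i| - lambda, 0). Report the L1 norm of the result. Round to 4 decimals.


Soft-thresholding with lambda = 0.99:
prox(-3.8107) = sign(-3.8107)*max(|-3.8107| - 0.99, 0) = -2.8207
prox(-6.7014) = sign(-6.7014)*max(|-6.7014| - 0.99, 0) = -5.7114
prox(-5.2051) = sign(-5.2051)*max(|-5.2051| - 0.99, 0) = -4.2151
prox(x) = [-2.8207, -5.7114, -4.2151]
||prox(x)||_1 = 2.8207 + 5.7114 + 4.2151 = 12.7472


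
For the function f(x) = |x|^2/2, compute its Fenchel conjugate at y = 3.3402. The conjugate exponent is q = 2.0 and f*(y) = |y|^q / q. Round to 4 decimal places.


The conjugate exponent q satisfies 1/p + 1/q = 1.
p = 2, so q = 2/(2 - 1) = 2.0
|y|^q = 3.3402^2.0 = 11.1569
f*(3.3402) = 11.1569 / 2.0 = 5.5785


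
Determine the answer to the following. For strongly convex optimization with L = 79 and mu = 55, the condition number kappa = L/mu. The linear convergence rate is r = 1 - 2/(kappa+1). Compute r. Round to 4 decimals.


Step 1: Compute the condition number.
kappa = L/mu = 79/55 = 1.4364
Step 2: Compute the convergence rate.
r = 1 - 2/(kappa + 1) = 1 - 2*mu/(L + mu) = (L - mu)/(L + mu) = 24/134 = 0.1791


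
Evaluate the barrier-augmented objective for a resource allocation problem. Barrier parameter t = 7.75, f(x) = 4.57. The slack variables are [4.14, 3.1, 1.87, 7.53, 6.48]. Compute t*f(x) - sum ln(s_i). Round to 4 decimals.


Step 1: Compute log-barrier.
ln values: [1.4207, 1.1314, 0.6259, 2.0189, 1.8687]
phi = -(1.4207 + 1.1314 + 0.6259 + 2.0189 + 1.8687) = -7.0657
Step 2: Compute augmented objective.
t*f(x) = 7.75*4.57 = 35.4175
Total = 35.4175 - 7.0657 = 28.3518


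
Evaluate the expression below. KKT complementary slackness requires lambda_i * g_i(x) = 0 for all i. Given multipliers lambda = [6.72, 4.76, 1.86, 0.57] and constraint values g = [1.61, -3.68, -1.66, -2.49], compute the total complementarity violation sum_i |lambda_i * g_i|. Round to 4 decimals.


KKT complementary slackness check:
lambda_1 * g_1 = 6.72 * 1.61 = 10.8192
lambda_2 * g_2 = 4.76 * -3.68 = -17.5168
lambda_3 * g_3 = 1.86 * -1.66 = -3.0876
lambda_4 * g_4 = 0.57 * -2.49 = -1.4193
Total violation = 10.8192 + 17.5168 + 3.0876 + 1.4193 = 32.8429


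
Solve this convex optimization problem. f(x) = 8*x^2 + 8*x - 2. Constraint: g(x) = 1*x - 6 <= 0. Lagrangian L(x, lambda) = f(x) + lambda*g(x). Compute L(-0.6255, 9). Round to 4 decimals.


Step 1: Evaluate f(x).
f(-0.6255) = 8*(-0.6255)^2 + 8*(-0.6255) - 2 = -3.874
Step 2: Evaluate g(x).
g(-0.6255) = 1*-0.6255 - 6 = -6.6255
Step 3: Compute Lagrangian.
L = -3.874 + 9*-6.6255 = -63.5035


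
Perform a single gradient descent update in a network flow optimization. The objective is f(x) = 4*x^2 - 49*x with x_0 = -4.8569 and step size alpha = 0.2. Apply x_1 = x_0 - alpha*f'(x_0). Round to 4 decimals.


We compute the gradient at x_0 and apply the update.
f'(x) = 8*x - 49
f'(-4.8569) = 8*-4.8569 - 49 = -87.8552
x_1 = -4.8569 - 0.2*-87.8552 = 12.7141


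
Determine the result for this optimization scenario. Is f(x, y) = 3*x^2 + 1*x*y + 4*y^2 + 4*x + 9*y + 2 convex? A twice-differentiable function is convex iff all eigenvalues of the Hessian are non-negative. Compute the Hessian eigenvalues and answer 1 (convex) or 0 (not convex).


The Hessian of f(x,y) = 3*x^2 + 1*x*y + 4*y^2 + 4*x + 9*y + 2 is:
H = [[6, 1], [1, 8]]
Trace = 6 + 8 = 14
Determinant = 6*8 - (1)^2 = 47
Discriminant = (14)^2 - 4*47 = 8.0
Eigenvalues: lambda_1 = 5.5858, lambda_2 = 8.4142
The function is convex.

1


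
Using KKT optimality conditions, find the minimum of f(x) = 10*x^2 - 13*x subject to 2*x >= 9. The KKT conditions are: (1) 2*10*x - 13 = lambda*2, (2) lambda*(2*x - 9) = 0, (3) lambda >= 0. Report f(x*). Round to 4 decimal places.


Step 1: Try lambda = 0 (constraint inactive).
x_unc = 13/(2*10) = 0.65
Check: 2*0.65 = 1.3 < 9 -- violated!
Step 2: Constraint must be active: 2*x = 9
x* = 9/2 = 4.5
lambda = (2*10*4.5 - 13)/2 = 38.5
Step 3: Compute optimal value.
f(x*) = 10*4.5^2 - 13*4.5 = 144.0


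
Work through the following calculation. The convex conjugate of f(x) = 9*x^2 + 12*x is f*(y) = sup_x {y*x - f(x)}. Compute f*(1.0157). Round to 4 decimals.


f*(y) = sup_x {y*x - a*x^2 - b*x} = sup_x {(y-b)*x - a*x^2}
FOC: (y - b) - 2a*x = 0 => x* = (y - b)/(2a)
x* = (1.0157 - 12)/(2*9) = -0.6102
f*(1.0157) = (y-b)^2/(4a) = (1.0157 - 12)^2/(4*9)
= 120.6548/36 = 3.3515


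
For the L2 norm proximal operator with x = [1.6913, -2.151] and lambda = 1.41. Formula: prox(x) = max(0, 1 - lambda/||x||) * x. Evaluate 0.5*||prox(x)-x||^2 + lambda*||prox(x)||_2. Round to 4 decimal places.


Step 1: Compute ||x||.
||x|| = 2.7363
Step 2: Compute scaling factor.
scale = max(0, 1 - 1.41/2.7363) = 0.4847
Step 3: prox(x) = [0.8198, -1.0426]
||prox(x)|| = 1.3263
Step 4: Proximal objective.
0.5*||prox-x||^2 = 0.9941
lambda*||prox|| = 1.8701
Total = 2.8641


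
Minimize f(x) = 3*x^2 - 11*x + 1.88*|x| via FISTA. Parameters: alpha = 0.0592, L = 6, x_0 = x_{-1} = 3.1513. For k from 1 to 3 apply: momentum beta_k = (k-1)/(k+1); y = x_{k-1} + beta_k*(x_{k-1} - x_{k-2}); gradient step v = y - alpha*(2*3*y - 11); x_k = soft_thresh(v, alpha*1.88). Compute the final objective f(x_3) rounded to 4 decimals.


FISTA on f(x) = 3*x^2 - 11*x + 1.88*|x|
L = 6, alpha = 0.0592
Iteration 1: beta = 0.0, y = 3.1513 + 0.0*(3.1513 - 3.1513) = 3.1513
  grad(y) = 7.9078, v = y - alpha*grad = 2.6832
  prox(v) = soft_thresh(2.6832, 0.1113) = 2.5719
Iteration 2: beta = 0.3333, y = 2.5719 + 0.3333*(2.5719 - 3.1513) = 2.3787
  grad(y) = 3.2723, v = y - alpha*grad = 2.185
  prox(v) = soft_thresh(2.185, 0.1113) = 2.0737
Iteration 3: beta = 0.5, y = 2.0737 + 0.5*(2.0737 - 2.5719) = 1.8246
  grad(y) = -0.0523, v = y - alpha*grad = 1.8277
  prox(v) = soft_thresh(1.8277, 0.1113) = 1.7164
f(x_3) = 3*1.7164^2 - 11*1.7164 + 1.88*|1.7164| = -6.8155


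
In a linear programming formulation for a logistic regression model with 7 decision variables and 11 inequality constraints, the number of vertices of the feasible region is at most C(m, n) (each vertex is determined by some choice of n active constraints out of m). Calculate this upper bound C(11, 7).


Each vertex corresponds to some choice of n active constraints out of m, so the number of vertices is at most C(m, n) = m! / (n!(m-n)!).
m = 11, n = 7
Numerator: 11 * 10 * 9 * 8 * 7 * 6 * 5
Denominator: 7! = 5040
C(11, 7) = 330


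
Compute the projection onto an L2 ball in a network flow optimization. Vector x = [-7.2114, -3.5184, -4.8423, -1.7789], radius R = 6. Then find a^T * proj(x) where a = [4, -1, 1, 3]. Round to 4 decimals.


Step 1: Compute ||x|| (intermediates to 6 decimals).
||x|| = sqrt((-7.2114)^2 + (-3.5184)^2 + (-4.8423)^2 + (-1.7789)^2) = 9.539171
Step 2: Project.
Since ||x|| > R, scale = R/||x|| = 6/9.539171 = 0.628985, proj(x) = scale * x
proj(x) = [-4.535862, -2.213021, -3.045734, -1.118901]
Step 3: Dot product.
a^T * proj(x) = 4*(-4.535862) - 1*(-2.213021) + 1*(-3.045734) + 3*(-1.118901) = -22.3329


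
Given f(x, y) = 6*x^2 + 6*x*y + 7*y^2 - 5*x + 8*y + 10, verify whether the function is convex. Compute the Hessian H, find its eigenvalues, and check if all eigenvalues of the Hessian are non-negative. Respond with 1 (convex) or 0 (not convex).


The Hessian of f(x,y) = 6*x^2 + 6*x*y + 7*y^2 - 5*x + 8*y + 10 is:
H = [[12, 6], [6, 14]]
Trace = 12 + 14 = 26
Determinant = 12*14 - (6)^2 = 132
Discriminant = (26)^2 - 4*132 = 148.0
Eigenvalues: lambda_1 = 6.9172, lambda_2 = 19.0828
The function is convex.

1


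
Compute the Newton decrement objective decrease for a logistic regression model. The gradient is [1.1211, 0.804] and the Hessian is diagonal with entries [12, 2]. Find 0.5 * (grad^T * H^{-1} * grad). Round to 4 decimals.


Step 1: H is diagonal, so H^(-1) * g = [0.0934, 0.402].
Step 2: g^T H^(-1) g = sum_i g_i^2 / H_ii
  = (1.1211)^2/12 + (0.804)^2/2
  = 0.1047 + 0.3232 = 0.4279
Step 3: Objective decrease = 0.5 * g^T H^(-1) g = 0.214


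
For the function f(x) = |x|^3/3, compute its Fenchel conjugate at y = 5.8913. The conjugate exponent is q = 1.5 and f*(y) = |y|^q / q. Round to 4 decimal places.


The conjugate exponent q satisfies 1/p + 1/q = 1.
p = 3, so q = 3/(3 - 1) = 1.5
|y|^q = 5.8913^1.5 = 14.2994
f*(5.8913) = 14.2994 / 1.5 = 9.5329


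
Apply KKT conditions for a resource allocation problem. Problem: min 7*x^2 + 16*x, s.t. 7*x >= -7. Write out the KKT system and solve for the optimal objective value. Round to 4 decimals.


Step 1: Try lambda = 0 (constraint inactive).
x_unc = -16/(2*7) = -1.1429
Check: 7*-1.1429 = -8.0003 < -7 -- violated!
Step 2: Constraint must be active: 7*x = -7
x* = -7/7 = -1.0
lambda = (2*7*(-1.0) + 16)/7 = 0.2857
Step 3: Compute optimal value.
f(x*) = 7*(-1.0)^2 + 16*(-1.0) = -9.0


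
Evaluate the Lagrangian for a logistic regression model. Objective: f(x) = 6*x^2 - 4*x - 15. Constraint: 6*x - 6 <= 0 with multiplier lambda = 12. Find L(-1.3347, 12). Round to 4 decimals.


Step 1: Evaluate f(x).
f(-1.3347) = 6*(-1.3347)^2 - 4*(-1.3347) - 15 = 1.0273
Step 2: Evaluate g(x).
g(-1.3347) = 6*-1.3347 - 6 = -14.0082
Step 3: Compute Lagrangian.
L = 1.0273 + 12*-14.0082 = -167.0711


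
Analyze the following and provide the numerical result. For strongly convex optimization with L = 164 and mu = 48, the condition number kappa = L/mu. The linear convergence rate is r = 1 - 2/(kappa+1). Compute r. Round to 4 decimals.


Step 1: Compute the condition number.
kappa = L/mu = 164/48 = 3.4167
Step 2: Compute the convergence rate.
r = 1 - 2/(kappa + 1) = 1 - 2*mu/(L + mu) = (L - mu)/(L + mu) = 116/212 = 0.5472


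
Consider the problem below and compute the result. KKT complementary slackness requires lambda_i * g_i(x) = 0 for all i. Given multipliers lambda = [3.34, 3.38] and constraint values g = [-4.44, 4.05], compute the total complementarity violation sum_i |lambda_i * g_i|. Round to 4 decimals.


KKT complementary slackness check:
lambda_1 * g_1 = 3.34 * -4.44 = -14.8296
lambda_2 * g_2 = 3.38 * 4.05 = 13.689
Total violation = 14.8296 + 13.689 = 28.5186


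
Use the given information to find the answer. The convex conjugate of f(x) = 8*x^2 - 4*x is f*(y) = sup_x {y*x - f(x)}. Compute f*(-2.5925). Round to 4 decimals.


f*(y) = sup_x {y*x - a*x^2 - b*x} = sup_x {(y-b)*x - a*x^2}
FOC: (y - b) - 2a*x = 0 => x* = (y - b)/(2a)
x* = (-2.5925 + 4)/(2*8) = 0.088
f*(-2.5925) = (y-b)^2/(4a) = (-2.5925 + 4)^2/(4*8)
= 1.9811/32 = 0.0619


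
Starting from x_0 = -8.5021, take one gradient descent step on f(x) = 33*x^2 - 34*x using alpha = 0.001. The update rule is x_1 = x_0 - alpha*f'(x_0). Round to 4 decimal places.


We compute the gradient at x_0 and apply the update.
f'(x) = 66*x - 34
f'(-8.5021) = 66*-8.5021 - 34 = -595.1386
x_1 = -8.5021 - 0.001*-595.1386 = -7.907


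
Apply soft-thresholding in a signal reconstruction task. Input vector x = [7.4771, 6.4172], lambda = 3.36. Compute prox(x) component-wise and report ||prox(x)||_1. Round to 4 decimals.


Soft-thresholding with lambda = 3.36:
prox(7.4771) = sign(7.4771)*max(|7.4771| - 3.36, 0) = 4.1171
prox(6.4172) = sign(6.4172)*max(|6.4172| - 3.36, 0) = 3.0572
prox(x) = [4.1171, 3.0572]
||prox(x)||_1 = 4.1171 + 3.0572 = 7.1743


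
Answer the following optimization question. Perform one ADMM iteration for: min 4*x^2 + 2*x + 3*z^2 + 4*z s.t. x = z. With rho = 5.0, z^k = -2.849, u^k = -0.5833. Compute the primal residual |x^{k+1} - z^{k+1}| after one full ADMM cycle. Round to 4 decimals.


ADMM iteration with rho = 5.0, z^k = -2.849, u^k = -0.5833
Step 1: x-update.
Minimize 4*x^2 + 2*x + (5.0/2)*(x + 2.849 - 0.5833)^2
FOC: (2*4 + 5.0)*x = -2 + 5.0*(-2.849 + 0.5833)
x^{k+1} = -1.0253
Step 2: z-update.
Minimize 3*z^2 + 4*z + (5.0/2)*(-1.0253 - z - 0.5833)^2
FOC: (2*3 + 5.0)*z = -4 + 5.0*(-1.0253 - 0.5833)
z^{k+1} = -1.0948
Step 3: u-update.
u^{k+1} = -0.5833 - 1.0253 + 1.0948 = -0.5138
Step 4: Primal residual = |-1.0253 + 1.0948| = 0.0695


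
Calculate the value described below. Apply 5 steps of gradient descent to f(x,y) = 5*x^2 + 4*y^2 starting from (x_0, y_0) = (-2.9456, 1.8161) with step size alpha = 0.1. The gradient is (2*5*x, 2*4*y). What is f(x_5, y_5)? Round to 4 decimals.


Gradient descent on f(x,y) = 5*x^2 + 4*y^2.
Starting point: (-2.9456, 1.8161), alpha = 0.1
Step 1: grad_x = 2*5*-2.9456 = -29.456, grad_y = 2*4*1.8161 = 14.5288
  x_1 = -2.9456 - 0.1*-29.456 = 0.0
  y_1 = 1.8161 - 0.1*14.5288 = 0.3632
Step 2: grad_x = 2*5*0.0 = 0.0, grad_y = 2*4*0.3632 = 2.9058
  x_2 = 0.0 - 0.1*0.0 = 0.0
  y_2 = 0.3632 - 0.1*2.9058 = 0.0726
Step 3: grad_x = 2*5*0.0 = 0.0, grad_y = 2*4*0.0726 = 0.5812
  x_3 = 0.0 - 0.1*0.0 = 0.0
  y_3 = 0.0726 - 0.1*0.5812 = 0.0145
Step 4: grad_x = 2*5*0.0 = 0.0, grad_y = 2*4*0.0145 = 0.1162
  x_4 = 0.0 - 0.1*0.0 = 0.0
  y_4 = 0.0145 - 0.1*0.1162 = 0.0029
Step 5: grad_x = 2*5*0.0 = 0.0, grad_y = 2*4*0.0029 = 0.0232
  x_5 = 0.0 - 0.1*0.0 = 0.0
  y_5 = 0.0029 - 0.1*0.0232 = 0.0006
f(0.0, 0.0006) = 5*0.0^2 + 4*0.0006^2 = 0.0


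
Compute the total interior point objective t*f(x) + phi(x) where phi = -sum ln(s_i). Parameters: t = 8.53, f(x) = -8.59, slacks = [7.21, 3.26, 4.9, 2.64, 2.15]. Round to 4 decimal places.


Step 1: Compute log-barrier.
ln values: [1.9755, 1.1817, 1.5892, 0.9708, 0.7655]
phi = -(1.9755 + 1.1817 + 1.5892 + 0.9708 + 0.7655) = -6.4827
Step 2: Compute augmented objective.
t*f(x) = 8.53*-8.59 = -73.2727
Total = -73.2727 - 6.4827 = -79.7554


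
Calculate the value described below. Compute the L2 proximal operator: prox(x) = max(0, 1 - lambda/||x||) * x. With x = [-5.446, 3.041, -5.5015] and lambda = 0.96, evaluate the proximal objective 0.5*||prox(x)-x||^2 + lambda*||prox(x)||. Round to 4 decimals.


Step 1: Compute ||x||.
||x|| = 8.317
Step 2: Compute scaling factor.
scale = max(0, 1 - 0.96/8.317) = 0.8846
Step 3: prox(x) = [-4.8174, 2.69, -4.8665]
||prox(x)|| = 7.357
Step 4: Proximal objective.
0.5*||prox-x||^2 = 0.4608
lambda*||prox|| = 7.0627
Total = 7.5236


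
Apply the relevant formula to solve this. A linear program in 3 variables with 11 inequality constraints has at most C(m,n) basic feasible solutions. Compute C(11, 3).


Each vertex corresponds to some choice of n active constraints out of m, so the number of vertices is at most C(m, n) = m! / (n!(m-n)!).
m = 11, n = 3
Numerator: 11 * 10 * 9
Denominator: 3! = 6
C(11, 3) = 165


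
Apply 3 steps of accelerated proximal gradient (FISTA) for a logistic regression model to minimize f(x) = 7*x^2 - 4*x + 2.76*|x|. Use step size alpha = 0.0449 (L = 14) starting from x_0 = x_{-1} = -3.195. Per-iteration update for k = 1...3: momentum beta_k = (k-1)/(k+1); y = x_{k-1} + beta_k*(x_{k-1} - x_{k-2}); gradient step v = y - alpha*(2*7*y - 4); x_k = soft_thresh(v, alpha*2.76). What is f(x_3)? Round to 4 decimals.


FISTA on f(x) = 7*x^2 - 4*x + 2.76*|x|
L = 14, alpha = 0.0449
Iteration 1: beta = 0.0, y = -3.195 + 0.0*(-3.195 + 3.195) = -3.195
  grad(y) = -48.73, v = y - alpha*grad = -1.007
  prox(v) = soft_thresh(-1.007, 0.1239) = -0.8831
Iteration 2: beta = 0.3333, y = -0.8831 + 0.3333*(-0.8831 + 3.195) = -0.1125
  grad(y) = -5.5745, v = y - alpha*grad = 0.1378
  prox(v) = soft_thresh(0.1378, 0.1239) = 0.0139
Iteration 3: beta = 0.5, y = 0.0139 + 0.5*(0.0139 + 0.8831) = 0.4624
  grad(y) = 2.4737, v = y - alpha*grad = 0.3513
  prox(v) = soft_thresh(0.3513, 0.1239) = 0.2274
f(x_3) = 7*0.2274^2 - 4*0.2274 + 2.76*|0.2274| = 0.08


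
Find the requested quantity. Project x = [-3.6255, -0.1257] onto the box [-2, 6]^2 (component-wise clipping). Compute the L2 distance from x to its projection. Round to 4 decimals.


Project each component onto [-2, 6].
clip(-3.6255) = -2.0, clip(-0.1257) = -0.1257
Projection = [-2.0, -0.1257]
Squared diffs: [2.6423, 0.0]
Distance = sqrt(2.6423) = 1.6255


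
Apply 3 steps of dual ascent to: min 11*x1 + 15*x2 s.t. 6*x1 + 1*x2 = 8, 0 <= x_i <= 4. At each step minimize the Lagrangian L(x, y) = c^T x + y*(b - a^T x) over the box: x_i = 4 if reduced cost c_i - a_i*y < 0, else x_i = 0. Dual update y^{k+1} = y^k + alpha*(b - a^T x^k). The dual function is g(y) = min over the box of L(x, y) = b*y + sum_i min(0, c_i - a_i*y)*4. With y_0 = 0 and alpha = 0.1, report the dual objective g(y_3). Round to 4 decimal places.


Dual ascent for LP: min 11*x1 + 15*x2, 6*x1 + 1*x2 = 8, 0 <= x_i <= 4
Step 1: y^k = 0.0, reduced costs: (11.0, 15.0)
  x^k = (0.0, 0.0), subgradient = b - a^T x = 8.0
  y^{k+1} = 0.0 + 0.1*8.0 = 0.8
Step 2: y^k = 0.8, reduced costs: (6.2, 14.2)
  x^k = (0.0, 0.0), subgradient = b - a^T x = 8.0
  y^{k+1} = 0.8 + 0.1*8.0 = 1.6
Step 3: y^k = 1.6, reduced costs: (1.4, 13.4)
  x^k = (0.0, 0.0), subgradient = b - a^T x = 8.0
  y^{k+1} = 1.6 + 0.1*8.0 = 2.4
Dual objective at y_3 = 2.4: reduced costs (-3.4, 12.6), box minimizer x = (4.0, 0.0)
g(y_3) = b*y + (c1 - a1*y)*x1 + (c2 - a2*y)*x2 = 8*2.4 + (-3.4)*4.0 + 12.6*0.0 = 19.2 - 13.6 + 0.0 = 5.6


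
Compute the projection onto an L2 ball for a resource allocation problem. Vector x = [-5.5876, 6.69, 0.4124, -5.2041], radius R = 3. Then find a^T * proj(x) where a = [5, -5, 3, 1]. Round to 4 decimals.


Step 1: Compute ||x|| (intermediates to 6 decimals).
||x|| = sqrt((-5.5876)^2 + 6.69^2 + 0.4124^2 + (-5.2041)^2) = 10.160222
Step 2: Project.
Since ||x|| > R, scale = R/||x|| = 3/10.160222 = 0.295269, proj(x) = scale * x
proj(x) = [-1.649845, 1.97535, 0.121769, -1.536609]
Step 3: Dot product.
a^T * proj(x) = 5*(-1.649845) - 5*1.97535 + 3*0.121769 + 1*(-1.536609) = -19.2973


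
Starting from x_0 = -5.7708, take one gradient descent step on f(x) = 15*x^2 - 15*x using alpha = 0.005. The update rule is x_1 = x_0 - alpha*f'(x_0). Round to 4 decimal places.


We compute the gradient at x_0 and apply the update.
f'(x) = 30*x - 15
f'(-5.7708) = 30*-5.7708 - 15 = -188.124
x_1 = -5.7708 - 0.005*-188.124 = -4.8302


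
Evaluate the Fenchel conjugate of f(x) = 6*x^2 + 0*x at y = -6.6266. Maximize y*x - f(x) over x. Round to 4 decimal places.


f*(y) = sup_x {y*x - a*x^2 - b*x} = sup_x {(y-b)*x - a*x^2}
FOC: (y - b) - 2a*x = 0 => x* = (y - b)/(2a)
x* = (-6.6266 - 0)/(2*6) = -0.5522
f*(-6.6266) = (y-b)^2/(4a) = (-6.6266 - 0)^2/(4*6)
= 43.9118/24 = 1.8297


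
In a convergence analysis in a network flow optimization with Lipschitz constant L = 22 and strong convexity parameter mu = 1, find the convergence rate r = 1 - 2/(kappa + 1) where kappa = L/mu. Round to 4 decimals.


Step 1: Compute the condition number.
kappa = L/mu = 22/1 = 22.0
Step 2: Compute the convergence rate.
r = 1 - 2/(kappa + 1) = 1 - 2*mu/(L + mu) = (L - mu)/(L + mu) = 21/23 = 0.913


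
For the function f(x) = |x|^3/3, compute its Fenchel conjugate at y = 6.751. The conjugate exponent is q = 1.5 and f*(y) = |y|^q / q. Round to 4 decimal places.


The conjugate exponent q satisfies 1/p + 1/q = 1.
p = 3, so q = 3/(3 - 1) = 1.5
|y|^q = 6.751^1.5 = 17.5409
f*(6.751) = 17.5409 / 1.5 = 11.6939


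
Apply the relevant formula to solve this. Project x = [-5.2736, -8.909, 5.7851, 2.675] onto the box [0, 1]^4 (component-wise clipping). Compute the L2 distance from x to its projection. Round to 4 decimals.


Project each component onto [0, 1].
clip(-5.2736) = 0.0, clip(-8.909) = 0.0, clip(5.7851) = 1.0, clip(2.675) = 1.0
Projection = [0.0, 0.0, 1.0, 1.0]
Squared diffs: [27.8109, 79.3703, 22.8972, 2.8056]
Distance = sqrt(132.884) = 11.5275


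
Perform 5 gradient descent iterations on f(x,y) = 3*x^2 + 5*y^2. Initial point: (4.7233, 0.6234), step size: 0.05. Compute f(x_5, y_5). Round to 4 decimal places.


Gradient descent on f(x,y) = 3*x^2 + 5*y^2.
Starting point: (4.7233, 0.6234), alpha = 0.05
Step 1: grad_x = 2*3*4.7233 = 28.3398, grad_y = 2*5*0.6234 = 6.234
  x_1 = 4.7233 - 0.05*28.3398 = 3.3063
  y_1 = 0.6234 - 0.05*6.234 = 0.3117
Step 2: grad_x = 2*3*3.3063 = 19.8379, grad_y = 2*5*0.3117 = 3.117
  x_2 = 3.3063 - 0.05*19.8379 = 2.3144
  y_2 = 0.3117 - 0.05*3.117 = 0.1559
Step 3: grad_x = 2*3*2.3144 = 13.8865, grad_y = 2*5*0.1559 = 1.5585
  x_3 = 2.3144 - 0.05*13.8865 = 1.6201
  y_3 = 0.1559 - 0.05*1.5585 = 0.0779
Step 4: grad_x = 2*3*1.6201 = 9.7206, grad_y = 2*5*0.0779 = 0.7793
  x_4 = 1.6201 - 0.05*9.7206 = 1.1341
  y_4 = 0.0779 - 0.05*0.7793 = 0.039
Step 5: grad_x = 2*3*1.1341 = 6.8044, grad_y = 2*5*0.039 = 0.3896
  x_5 = 1.1341 - 0.05*6.8044 = 0.7938
  y_5 = 0.039 - 0.05*0.3896 = 0.0195
f(0.7938, 0.0195) = 3*0.7938^2 + 5*0.0195^2 = 1.8925


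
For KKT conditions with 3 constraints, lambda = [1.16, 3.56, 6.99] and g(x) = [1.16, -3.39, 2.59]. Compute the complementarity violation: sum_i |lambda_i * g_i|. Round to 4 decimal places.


KKT complementary slackness check:
lambda_1 * g_1 = 1.16 * 1.16 = 1.3456
lambda_2 * g_2 = 3.56 * -3.39 = -12.0684
lambda_3 * g_3 = 6.99 * 2.59 = 18.1041
Total violation = 1.3456 + 12.0684 + 18.1041 = 31.5181


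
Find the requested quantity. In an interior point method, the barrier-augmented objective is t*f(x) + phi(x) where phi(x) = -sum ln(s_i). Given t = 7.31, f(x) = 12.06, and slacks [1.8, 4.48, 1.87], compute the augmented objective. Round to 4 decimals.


Step 1: Compute log-barrier.
ln values: [0.5878, 1.4996, 0.6259]
phi = -(0.5878 + 1.4996 + 0.6259) = -2.7133
Step 2: Compute augmented objective.
t*f(x) = 7.31*12.06 = 88.1586
Total = 88.1586 - 2.7133 = 85.4453


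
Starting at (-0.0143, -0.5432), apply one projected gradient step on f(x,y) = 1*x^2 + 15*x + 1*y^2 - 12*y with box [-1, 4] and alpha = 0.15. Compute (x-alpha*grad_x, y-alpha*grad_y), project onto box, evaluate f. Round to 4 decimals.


Step 1: Compute gradient at (-0.0143, -0.5432).
grad_x = 2*1*-0.0143 + 15 = 14.9714
grad_y = 2*1*-0.5432 - 12 = -13.0864
Step 2: Gradient step.
x_raw = -0.0143 - 0.15*14.9714 = -2.26
y_raw = -0.5432 - 0.15*-13.0864 = 1.4198
Step 3: Project onto [-1, 4].
x_proj = clip(-2.26) = -1.0
y_proj = clip(1.4198) = 1.4198
Step 4: Evaluate f.
f(-1.0, 1.4198) = -29.0214


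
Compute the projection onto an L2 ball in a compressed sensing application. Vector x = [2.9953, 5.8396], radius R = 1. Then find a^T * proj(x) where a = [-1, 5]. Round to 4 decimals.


Step 1: Compute ||x|| (intermediates to 6 decimals).
||x|| = sqrt(2.9953^2 + 5.8396^2) = 6.562983
Step 2: Project.
Since ||x|| > R, scale = R/||x|| = 1/6.562983 = 0.15237, proj(x) = scale * x
proj(x) = [0.456394, 0.88978]
Step 3: Dot product.
a^T * proj(x) = -1*0.456394 + 5*0.88978 = 3.9925


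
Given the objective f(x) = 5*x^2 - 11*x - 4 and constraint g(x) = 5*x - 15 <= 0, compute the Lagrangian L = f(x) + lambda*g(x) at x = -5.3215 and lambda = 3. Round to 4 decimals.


Step 1: Evaluate f(x).
f(-5.3215) = 5*(-5.3215)^2 - 11*(-5.3215) - 4 = 196.1283
Step 2: Evaluate g(x).
g(-5.3215) = 5*-5.3215 - 15 = -41.6075
Step 3: Compute Lagrangian.
L = 196.1283 + 3*-41.6075 = 71.3058


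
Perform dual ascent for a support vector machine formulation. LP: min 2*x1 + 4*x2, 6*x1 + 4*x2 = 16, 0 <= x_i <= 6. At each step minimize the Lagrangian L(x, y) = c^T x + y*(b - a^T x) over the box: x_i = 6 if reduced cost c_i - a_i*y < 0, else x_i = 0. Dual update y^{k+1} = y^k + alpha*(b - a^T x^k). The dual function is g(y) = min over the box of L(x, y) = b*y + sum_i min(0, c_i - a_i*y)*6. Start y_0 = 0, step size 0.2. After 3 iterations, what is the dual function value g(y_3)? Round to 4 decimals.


Dual ascent for LP: min 2*x1 + 4*x2, 6*x1 + 4*x2 = 16, 0 <= x_i <= 6
Step 1: y^k = 0.0, reduced costs: (2.0, 4.0)
  x^k = (0.0, 0.0), subgradient = b - a^T x = 16.0
  y^{k+1} = 0.0 + 0.2*16.0 = 3.2
Step 2: y^k = 3.2, reduced costs: (-17.2, -8.8)
  x^k = (6.0, 6.0), subgradient = b - a^T x = -44.0
  y^{k+1} = 3.2 + 0.2*-44.0 = -5.6
Step 3: y^k = -5.6, reduced costs: (35.6, 26.4)
  x^k = (0.0, 0.0), subgradient = b - a^T x = 16.0
  y^{k+1} = -5.6 + 0.2*16.0 = -2.4
Dual objective at y_3 = -2.4: reduced costs (16.4, 13.6), box minimizer x = (0.0, 0.0)
g(y_3) = b*y + (c1 - a1*y)*x1 + (c2 - a2*y)*x2 = 16*(-2.4) + 16.4*0.0 + 13.6*0.0 = -38.4 + 0.0 + 0.0 = -38.4


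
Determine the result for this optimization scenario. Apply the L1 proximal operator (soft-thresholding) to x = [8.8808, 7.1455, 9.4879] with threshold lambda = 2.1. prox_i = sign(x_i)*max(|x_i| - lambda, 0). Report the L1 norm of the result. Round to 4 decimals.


Soft-thresholding with lambda = 2.1:
prox(8.8808) = sign(8.8808)*max(|8.8808| - 2.1, 0) = 6.7808
prox(7.1455) = sign(7.1455)*max(|7.1455| - 2.1, 0) = 5.0455
prox(9.4879) = sign(9.4879)*max(|9.4879| - 2.1, 0) = 7.3879
prox(x) = [6.7808, 5.0455, 7.3879]
||prox(x)||_1 = 6.7808 + 5.0455 + 7.3879 = 19.2142


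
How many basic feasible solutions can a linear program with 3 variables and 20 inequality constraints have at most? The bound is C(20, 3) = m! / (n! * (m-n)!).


Each vertex corresponds to some choice of n active constraints out of m, so the number of vertices is at most C(m, n) = m! / (n!(m-n)!).
m = 20, n = 3
Numerator: 20 * 19 * 18
Denominator: 3! = 6
C(20, 3) = 1140
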